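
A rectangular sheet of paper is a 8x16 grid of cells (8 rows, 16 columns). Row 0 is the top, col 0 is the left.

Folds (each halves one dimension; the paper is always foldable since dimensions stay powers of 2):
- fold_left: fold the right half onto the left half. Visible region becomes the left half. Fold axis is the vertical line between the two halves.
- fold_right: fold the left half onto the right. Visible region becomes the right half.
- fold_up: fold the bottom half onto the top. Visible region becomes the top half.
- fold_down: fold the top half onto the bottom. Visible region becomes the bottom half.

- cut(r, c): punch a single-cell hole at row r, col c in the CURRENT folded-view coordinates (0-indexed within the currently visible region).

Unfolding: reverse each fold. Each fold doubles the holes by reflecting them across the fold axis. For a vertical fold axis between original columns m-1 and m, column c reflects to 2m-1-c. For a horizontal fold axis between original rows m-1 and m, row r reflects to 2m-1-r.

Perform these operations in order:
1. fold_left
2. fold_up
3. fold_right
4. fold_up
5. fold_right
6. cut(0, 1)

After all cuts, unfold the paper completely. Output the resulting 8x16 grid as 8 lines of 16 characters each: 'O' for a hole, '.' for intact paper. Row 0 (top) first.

Answer: O..OO..OO..OO..O
................
................
O..OO..OO..OO..O
O..OO..OO..OO..O
................
................
O..OO..OO..OO..O

Derivation:
Op 1 fold_left: fold axis v@8; visible region now rows[0,8) x cols[0,8) = 8x8
Op 2 fold_up: fold axis h@4; visible region now rows[0,4) x cols[0,8) = 4x8
Op 3 fold_right: fold axis v@4; visible region now rows[0,4) x cols[4,8) = 4x4
Op 4 fold_up: fold axis h@2; visible region now rows[0,2) x cols[4,8) = 2x4
Op 5 fold_right: fold axis v@6; visible region now rows[0,2) x cols[6,8) = 2x2
Op 6 cut(0, 1): punch at orig (0,7); cuts so far [(0, 7)]; region rows[0,2) x cols[6,8) = 2x2
Unfold 1 (reflect across v@6): 2 holes -> [(0, 4), (0, 7)]
Unfold 2 (reflect across h@2): 4 holes -> [(0, 4), (0, 7), (3, 4), (3, 7)]
Unfold 3 (reflect across v@4): 8 holes -> [(0, 0), (0, 3), (0, 4), (0, 7), (3, 0), (3, 3), (3, 4), (3, 7)]
Unfold 4 (reflect across h@4): 16 holes -> [(0, 0), (0, 3), (0, 4), (0, 7), (3, 0), (3, 3), (3, 4), (3, 7), (4, 0), (4, 3), (4, 4), (4, 7), (7, 0), (7, 3), (7, 4), (7, 7)]
Unfold 5 (reflect across v@8): 32 holes -> [(0, 0), (0, 3), (0, 4), (0, 7), (0, 8), (0, 11), (0, 12), (0, 15), (3, 0), (3, 3), (3, 4), (3, 7), (3, 8), (3, 11), (3, 12), (3, 15), (4, 0), (4, 3), (4, 4), (4, 7), (4, 8), (4, 11), (4, 12), (4, 15), (7, 0), (7, 3), (7, 4), (7, 7), (7, 8), (7, 11), (7, 12), (7, 15)]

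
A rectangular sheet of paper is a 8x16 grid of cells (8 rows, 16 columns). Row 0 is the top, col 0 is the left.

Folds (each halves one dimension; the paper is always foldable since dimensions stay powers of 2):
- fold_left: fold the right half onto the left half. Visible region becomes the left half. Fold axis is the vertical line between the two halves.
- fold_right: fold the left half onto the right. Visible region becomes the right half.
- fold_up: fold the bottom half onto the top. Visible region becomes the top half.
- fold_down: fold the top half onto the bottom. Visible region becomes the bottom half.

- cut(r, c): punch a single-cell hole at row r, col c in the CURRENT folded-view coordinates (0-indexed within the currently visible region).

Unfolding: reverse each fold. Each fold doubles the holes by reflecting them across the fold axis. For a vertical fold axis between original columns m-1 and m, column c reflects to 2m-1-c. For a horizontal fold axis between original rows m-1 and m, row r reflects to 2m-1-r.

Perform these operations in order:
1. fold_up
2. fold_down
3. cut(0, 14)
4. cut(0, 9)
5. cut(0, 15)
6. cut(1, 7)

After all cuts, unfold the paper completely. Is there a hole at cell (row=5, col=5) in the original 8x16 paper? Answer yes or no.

Op 1 fold_up: fold axis h@4; visible region now rows[0,4) x cols[0,16) = 4x16
Op 2 fold_down: fold axis h@2; visible region now rows[2,4) x cols[0,16) = 2x16
Op 3 cut(0, 14): punch at orig (2,14); cuts so far [(2, 14)]; region rows[2,4) x cols[0,16) = 2x16
Op 4 cut(0, 9): punch at orig (2,9); cuts so far [(2, 9), (2, 14)]; region rows[2,4) x cols[0,16) = 2x16
Op 5 cut(0, 15): punch at orig (2,15); cuts so far [(2, 9), (2, 14), (2, 15)]; region rows[2,4) x cols[0,16) = 2x16
Op 6 cut(1, 7): punch at orig (3,7); cuts so far [(2, 9), (2, 14), (2, 15), (3, 7)]; region rows[2,4) x cols[0,16) = 2x16
Unfold 1 (reflect across h@2): 8 holes -> [(0, 7), (1, 9), (1, 14), (1, 15), (2, 9), (2, 14), (2, 15), (3, 7)]
Unfold 2 (reflect across h@4): 16 holes -> [(0, 7), (1, 9), (1, 14), (1, 15), (2, 9), (2, 14), (2, 15), (3, 7), (4, 7), (5, 9), (5, 14), (5, 15), (6, 9), (6, 14), (6, 15), (7, 7)]
Holes: [(0, 7), (1, 9), (1, 14), (1, 15), (2, 9), (2, 14), (2, 15), (3, 7), (4, 7), (5, 9), (5, 14), (5, 15), (6, 9), (6, 14), (6, 15), (7, 7)]

Answer: no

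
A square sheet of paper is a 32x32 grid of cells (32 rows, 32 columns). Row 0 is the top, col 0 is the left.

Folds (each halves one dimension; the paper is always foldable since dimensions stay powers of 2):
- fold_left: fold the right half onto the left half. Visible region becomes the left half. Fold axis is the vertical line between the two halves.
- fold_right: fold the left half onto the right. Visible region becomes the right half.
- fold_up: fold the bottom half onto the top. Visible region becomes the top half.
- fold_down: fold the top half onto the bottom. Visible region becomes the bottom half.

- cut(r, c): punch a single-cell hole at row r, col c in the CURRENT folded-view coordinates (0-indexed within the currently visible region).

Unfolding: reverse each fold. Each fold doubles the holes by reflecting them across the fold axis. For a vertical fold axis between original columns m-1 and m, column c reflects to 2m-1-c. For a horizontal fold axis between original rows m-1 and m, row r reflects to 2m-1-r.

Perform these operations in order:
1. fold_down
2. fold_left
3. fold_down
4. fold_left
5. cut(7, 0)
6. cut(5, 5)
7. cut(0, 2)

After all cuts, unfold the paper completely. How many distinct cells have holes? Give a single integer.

Answer: 48

Derivation:
Op 1 fold_down: fold axis h@16; visible region now rows[16,32) x cols[0,32) = 16x32
Op 2 fold_left: fold axis v@16; visible region now rows[16,32) x cols[0,16) = 16x16
Op 3 fold_down: fold axis h@24; visible region now rows[24,32) x cols[0,16) = 8x16
Op 4 fold_left: fold axis v@8; visible region now rows[24,32) x cols[0,8) = 8x8
Op 5 cut(7, 0): punch at orig (31,0); cuts so far [(31, 0)]; region rows[24,32) x cols[0,8) = 8x8
Op 6 cut(5, 5): punch at orig (29,5); cuts so far [(29, 5), (31, 0)]; region rows[24,32) x cols[0,8) = 8x8
Op 7 cut(0, 2): punch at orig (24,2); cuts so far [(24, 2), (29, 5), (31, 0)]; region rows[24,32) x cols[0,8) = 8x8
Unfold 1 (reflect across v@8): 6 holes -> [(24, 2), (24, 13), (29, 5), (29, 10), (31, 0), (31, 15)]
Unfold 2 (reflect across h@24): 12 holes -> [(16, 0), (16, 15), (18, 5), (18, 10), (23, 2), (23, 13), (24, 2), (24, 13), (29, 5), (29, 10), (31, 0), (31, 15)]
Unfold 3 (reflect across v@16): 24 holes -> [(16, 0), (16, 15), (16, 16), (16, 31), (18, 5), (18, 10), (18, 21), (18, 26), (23, 2), (23, 13), (23, 18), (23, 29), (24, 2), (24, 13), (24, 18), (24, 29), (29, 5), (29, 10), (29, 21), (29, 26), (31, 0), (31, 15), (31, 16), (31, 31)]
Unfold 4 (reflect across h@16): 48 holes -> [(0, 0), (0, 15), (0, 16), (0, 31), (2, 5), (2, 10), (2, 21), (2, 26), (7, 2), (7, 13), (7, 18), (7, 29), (8, 2), (8, 13), (8, 18), (8, 29), (13, 5), (13, 10), (13, 21), (13, 26), (15, 0), (15, 15), (15, 16), (15, 31), (16, 0), (16, 15), (16, 16), (16, 31), (18, 5), (18, 10), (18, 21), (18, 26), (23, 2), (23, 13), (23, 18), (23, 29), (24, 2), (24, 13), (24, 18), (24, 29), (29, 5), (29, 10), (29, 21), (29, 26), (31, 0), (31, 15), (31, 16), (31, 31)]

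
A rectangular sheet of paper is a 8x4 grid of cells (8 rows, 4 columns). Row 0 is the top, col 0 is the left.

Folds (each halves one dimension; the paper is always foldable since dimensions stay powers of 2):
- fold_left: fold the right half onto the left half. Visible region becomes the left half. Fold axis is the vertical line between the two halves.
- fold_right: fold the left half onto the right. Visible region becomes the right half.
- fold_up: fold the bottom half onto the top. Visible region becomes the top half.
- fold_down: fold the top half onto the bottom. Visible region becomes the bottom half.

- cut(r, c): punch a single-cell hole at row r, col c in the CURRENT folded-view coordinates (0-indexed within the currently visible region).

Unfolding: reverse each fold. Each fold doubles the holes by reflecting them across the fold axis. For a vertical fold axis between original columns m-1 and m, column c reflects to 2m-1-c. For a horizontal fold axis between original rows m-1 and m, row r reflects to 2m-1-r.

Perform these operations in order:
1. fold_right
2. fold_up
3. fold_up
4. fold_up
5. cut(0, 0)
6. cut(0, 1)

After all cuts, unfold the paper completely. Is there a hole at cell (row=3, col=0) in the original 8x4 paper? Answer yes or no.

Op 1 fold_right: fold axis v@2; visible region now rows[0,8) x cols[2,4) = 8x2
Op 2 fold_up: fold axis h@4; visible region now rows[0,4) x cols[2,4) = 4x2
Op 3 fold_up: fold axis h@2; visible region now rows[0,2) x cols[2,4) = 2x2
Op 4 fold_up: fold axis h@1; visible region now rows[0,1) x cols[2,4) = 1x2
Op 5 cut(0, 0): punch at orig (0,2); cuts so far [(0, 2)]; region rows[0,1) x cols[2,4) = 1x2
Op 6 cut(0, 1): punch at orig (0,3); cuts so far [(0, 2), (0, 3)]; region rows[0,1) x cols[2,4) = 1x2
Unfold 1 (reflect across h@1): 4 holes -> [(0, 2), (0, 3), (1, 2), (1, 3)]
Unfold 2 (reflect across h@2): 8 holes -> [(0, 2), (0, 3), (1, 2), (1, 3), (2, 2), (2, 3), (3, 2), (3, 3)]
Unfold 3 (reflect across h@4): 16 holes -> [(0, 2), (0, 3), (1, 2), (1, 3), (2, 2), (2, 3), (3, 2), (3, 3), (4, 2), (4, 3), (5, 2), (5, 3), (6, 2), (6, 3), (7, 2), (7, 3)]
Unfold 4 (reflect across v@2): 32 holes -> [(0, 0), (0, 1), (0, 2), (0, 3), (1, 0), (1, 1), (1, 2), (1, 3), (2, 0), (2, 1), (2, 2), (2, 3), (3, 0), (3, 1), (3, 2), (3, 3), (4, 0), (4, 1), (4, 2), (4, 3), (5, 0), (5, 1), (5, 2), (5, 3), (6, 0), (6, 1), (6, 2), (6, 3), (7, 0), (7, 1), (7, 2), (7, 3)]
Holes: [(0, 0), (0, 1), (0, 2), (0, 3), (1, 0), (1, 1), (1, 2), (1, 3), (2, 0), (2, 1), (2, 2), (2, 3), (3, 0), (3, 1), (3, 2), (3, 3), (4, 0), (4, 1), (4, 2), (4, 3), (5, 0), (5, 1), (5, 2), (5, 3), (6, 0), (6, 1), (6, 2), (6, 3), (7, 0), (7, 1), (7, 2), (7, 3)]

Answer: yes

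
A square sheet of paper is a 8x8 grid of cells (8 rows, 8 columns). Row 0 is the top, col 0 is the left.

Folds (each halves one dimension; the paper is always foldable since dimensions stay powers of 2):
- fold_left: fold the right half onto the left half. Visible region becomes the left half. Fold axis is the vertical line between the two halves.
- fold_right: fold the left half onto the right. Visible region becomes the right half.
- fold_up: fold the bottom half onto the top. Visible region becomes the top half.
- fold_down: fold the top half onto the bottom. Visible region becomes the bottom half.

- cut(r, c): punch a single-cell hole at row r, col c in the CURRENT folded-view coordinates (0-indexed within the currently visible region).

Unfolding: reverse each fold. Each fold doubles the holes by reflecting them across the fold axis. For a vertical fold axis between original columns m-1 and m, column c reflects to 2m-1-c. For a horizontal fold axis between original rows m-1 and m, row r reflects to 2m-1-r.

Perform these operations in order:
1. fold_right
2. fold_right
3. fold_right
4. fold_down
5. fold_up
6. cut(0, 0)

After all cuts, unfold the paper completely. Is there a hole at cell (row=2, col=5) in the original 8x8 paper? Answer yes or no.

Answer: no

Derivation:
Op 1 fold_right: fold axis v@4; visible region now rows[0,8) x cols[4,8) = 8x4
Op 2 fold_right: fold axis v@6; visible region now rows[0,8) x cols[6,8) = 8x2
Op 3 fold_right: fold axis v@7; visible region now rows[0,8) x cols[7,8) = 8x1
Op 4 fold_down: fold axis h@4; visible region now rows[4,8) x cols[7,8) = 4x1
Op 5 fold_up: fold axis h@6; visible region now rows[4,6) x cols[7,8) = 2x1
Op 6 cut(0, 0): punch at orig (4,7); cuts so far [(4, 7)]; region rows[4,6) x cols[7,8) = 2x1
Unfold 1 (reflect across h@6): 2 holes -> [(4, 7), (7, 7)]
Unfold 2 (reflect across h@4): 4 holes -> [(0, 7), (3, 7), (4, 7), (7, 7)]
Unfold 3 (reflect across v@7): 8 holes -> [(0, 6), (0, 7), (3, 6), (3, 7), (4, 6), (4, 7), (7, 6), (7, 7)]
Unfold 4 (reflect across v@6): 16 holes -> [(0, 4), (0, 5), (0, 6), (0, 7), (3, 4), (3, 5), (3, 6), (3, 7), (4, 4), (4, 5), (4, 6), (4, 7), (7, 4), (7, 5), (7, 6), (7, 7)]
Unfold 5 (reflect across v@4): 32 holes -> [(0, 0), (0, 1), (0, 2), (0, 3), (0, 4), (0, 5), (0, 6), (0, 7), (3, 0), (3, 1), (3, 2), (3, 3), (3, 4), (3, 5), (3, 6), (3, 7), (4, 0), (4, 1), (4, 2), (4, 3), (4, 4), (4, 5), (4, 6), (4, 7), (7, 0), (7, 1), (7, 2), (7, 3), (7, 4), (7, 5), (7, 6), (7, 7)]
Holes: [(0, 0), (0, 1), (0, 2), (0, 3), (0, 4), (0, 5), (0, 6), (0, 7), (3, 0), (3, 1), (3, 2), (3, 3), (3, 4), (3, 5), (3, 6), (3, 7), (4, 0), (4, 1), (4, 2), (4, 3), (4, 4), (4, 5), (4, 6), (4, 7), (7, 0), (7, 1), (7, 2), (7, 3), (7, 4), (7, 5), (7, 6), (7, 7)]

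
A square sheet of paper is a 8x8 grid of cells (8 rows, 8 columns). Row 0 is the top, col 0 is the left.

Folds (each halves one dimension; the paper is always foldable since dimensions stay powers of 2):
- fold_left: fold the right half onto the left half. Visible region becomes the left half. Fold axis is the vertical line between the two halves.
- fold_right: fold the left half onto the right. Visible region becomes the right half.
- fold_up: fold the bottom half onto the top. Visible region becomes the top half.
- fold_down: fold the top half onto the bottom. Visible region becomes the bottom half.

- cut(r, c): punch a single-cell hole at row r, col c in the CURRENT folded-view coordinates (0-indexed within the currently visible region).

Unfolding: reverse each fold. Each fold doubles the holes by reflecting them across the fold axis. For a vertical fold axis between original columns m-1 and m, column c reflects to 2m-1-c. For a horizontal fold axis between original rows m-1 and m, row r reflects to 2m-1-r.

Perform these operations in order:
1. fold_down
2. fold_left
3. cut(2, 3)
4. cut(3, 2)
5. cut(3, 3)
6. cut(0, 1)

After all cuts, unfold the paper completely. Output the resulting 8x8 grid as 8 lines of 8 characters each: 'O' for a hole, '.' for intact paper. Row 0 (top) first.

Answer: ..OOOO..
...OO...
........
.O....O.
.O....O.
........
...OO...
..OOOO..

Derivation:
Op 1 fold_down: fold axis h@4; visible region now rows[4,8) x cols[0,8) = 4x8
Op 2 fold_left: fold axis v@4; visible region now rows[4,8) x cols[0,4) = 4x4
Op 3 cut(2, 3): punch at orig (6,3); cuts so far [(6, 3)]; region rows[4,8) x cols[0,4) = 4x4
Op 4 cut(3, 2): punch at orig (7,2); cuts so far [(6, 3), (7, 2)]; region rows[4,8) x cols[0,4) = 4x4
Op 5 cut(3, 3): punch at orig (7,3); cuts so far [(6, 3), (7, 2), (7, 3)]; region rows[4,8) x cols[0,4) = 4x4
Op 6 cut(0, 1): punch at orig (4,1); cuts so far [(4, 1), (6, 3), (7, 2), (7, 3)]; region rows[4,8) x cols[0,4) = 4x4
Unfold 1 (reflect across v@4): 8 holes -> [(4, 1), (4, 6), (6, 3), (6, 4), (7, 2), (7, 3), (7, 4), (7, 5)]
Unfold 2 (reflect across h@4): 16 holes -> [(0, 2), (0, 3), (0, 4), (0, 5), (1, 3), (1, 4), (3, 1), (3, 6), (4, 1), (4, 6), (6, 3), (6, 4), (7, 2), (7, 3), (7, 4), (7, 5)]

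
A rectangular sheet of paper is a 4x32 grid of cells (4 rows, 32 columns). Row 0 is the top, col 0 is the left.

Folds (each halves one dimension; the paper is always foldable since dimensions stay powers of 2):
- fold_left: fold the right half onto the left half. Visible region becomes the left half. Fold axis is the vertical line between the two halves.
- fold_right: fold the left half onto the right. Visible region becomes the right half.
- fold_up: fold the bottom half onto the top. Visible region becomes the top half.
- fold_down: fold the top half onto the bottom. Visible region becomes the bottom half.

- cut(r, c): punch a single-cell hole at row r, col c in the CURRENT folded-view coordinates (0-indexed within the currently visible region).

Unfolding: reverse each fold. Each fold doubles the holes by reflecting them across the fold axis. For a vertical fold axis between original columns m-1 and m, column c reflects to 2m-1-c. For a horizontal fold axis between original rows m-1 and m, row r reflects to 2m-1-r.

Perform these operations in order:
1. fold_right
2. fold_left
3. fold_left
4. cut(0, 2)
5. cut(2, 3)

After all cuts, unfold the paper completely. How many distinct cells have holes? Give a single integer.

Answer: 16

Derivation:
Op 1 fold_right: fold axis v@16; visible region now rows[0,4) x cols[16,32) = 4x16
Op 2 fold_left: fold axis v@24; visible region now rows[0,4) x cols[16,24) = 4x8
Op 3 fold_left: fold axis v@20; visible region now rows[0,4) x cols[16,20) = 4x4
Op 4 cut(0, 2): punch at orig (0,18); cuts so far [(0, 18)]; region rows[0,4) x cols[16,20) = 4x4
Op 5 cut(2, 3): punch at orig (2,19); cuts so far [(0, 18), (2, 19)]; region rows[0,4) x cols[16,20) = 4x4
Unfold 1 (reflect across v@20): 4 holes -> [(0, 18), (0, 21), (2, 19), (2, 20)]
Unfold 2 (reflect across v@24): 8 holes -> [(0, 18), (0, 21), (0, 26), (0, 29), (2, 19), (2, 20), (2, 27), (2, 28)]
Unfold 3 (reflect across v@16): 16 holes -> [(0, 2), (0, 5), (0, 10), (0, 13), (0, 18), (0, 21), (0, 26), (0, 29), (2, 3), (2, 4), (2, 11), (2, 12), (2, 19), (2, 20), (2, 27), (2, 28)]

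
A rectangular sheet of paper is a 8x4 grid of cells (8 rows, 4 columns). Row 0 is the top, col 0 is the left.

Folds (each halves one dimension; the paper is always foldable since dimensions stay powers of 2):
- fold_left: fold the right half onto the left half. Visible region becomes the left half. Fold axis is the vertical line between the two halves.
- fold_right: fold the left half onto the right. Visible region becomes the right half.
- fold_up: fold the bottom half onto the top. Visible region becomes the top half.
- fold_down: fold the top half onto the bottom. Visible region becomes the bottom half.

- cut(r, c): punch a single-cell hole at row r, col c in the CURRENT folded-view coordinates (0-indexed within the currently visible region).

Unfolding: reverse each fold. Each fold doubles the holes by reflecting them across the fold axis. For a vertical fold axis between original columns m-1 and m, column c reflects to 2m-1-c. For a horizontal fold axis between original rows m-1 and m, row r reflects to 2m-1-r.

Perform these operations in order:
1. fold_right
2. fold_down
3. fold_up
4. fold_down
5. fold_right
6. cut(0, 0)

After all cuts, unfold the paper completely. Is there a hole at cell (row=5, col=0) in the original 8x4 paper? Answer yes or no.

Answer: yes

Derivation:
Op 1 fold_right: fold axis v@2; visible region now rows[0,8) x cols[2,4) = 8x2
Op 2 fold_down: fold axis h@4; visible region now rows[4,8) x cols[2,4) = 4x2
Op 3 fold_up: fold axis h@6; visible region now rows[4,6) x cols[2,4) = 2x2
Op 4 fold_down: fold axis h@5; visible region now rows[5,6) x cols[2,4) = 1x2
Op 5 fold_right: fold axis v@3; visible region now rows[5,6) x cols[3,4) = 1x1
Op 6 cut(0, 0): punch at orig (5,3); cuts so far [(5, 3)]; region rows[5,6) x cols[3,4) = 1x1
Unfold 1 (reflect across v@3): 2 holes -> [(5, 2), (5, 3)]
Unfold 2 (reflect across h@5): 4 holes -> [(4, 2), (4, 3), (5, 2), (5, 3)]
Unfold 3 (reflect across h@6): 8 holes -> [(4, 2), (4, 3), (5, 2), (5, 3), (6, 2), (6, 3), (7, 2), (7, 3)]
Unfold 4 (reflect across h@4): 16 holes -> [(0, 2), (0, 3), (1, 2), (1, 3), (2, 2), (2, 3), (3, 2), (3, 3), (4, 2), (4, 3), (5, 2), (5, 3), (6, 2), (6, 3), (7, 2), (7, 3)]
Unfold 5 (reflect across v@2): 32 holes -> [(0, 0), (0, 1), (0, 2), (0, 3), (1, 0), (1, 1), (1, 2), (1, 3), (2, 0), (2, 1), (2, 2), (2, 3), (3, 0), (3, 1), (3, 2), (3, 3), (4, 0), (4, 1), (4, 2), (4, 3), (5, 0), (5, 1), (5, 2), (5, 3), (6, 0), (6, 1), (6, 2), (6, 3), (7, 0), (7, 1), (7, 2), (7, 3)]
Holes: [(0, 0), (0, 1), (0, 2), (0, 3), (1, 0), (1, 1), (1, 2), (1, 3), (2, 0), (2, 1), (2, 2), (2, 3), (3, 0), (3, 1), (3, 2), (3, 3), (4, 0), (4, 1), (4, 2), (4, 3), (5, 0), (5, 1), (5, 2), (5, 3), (6, 0), (6, 1), (6, 2), (6, 3), (7, 0), (7, 1), (7, 2), (7, 3)]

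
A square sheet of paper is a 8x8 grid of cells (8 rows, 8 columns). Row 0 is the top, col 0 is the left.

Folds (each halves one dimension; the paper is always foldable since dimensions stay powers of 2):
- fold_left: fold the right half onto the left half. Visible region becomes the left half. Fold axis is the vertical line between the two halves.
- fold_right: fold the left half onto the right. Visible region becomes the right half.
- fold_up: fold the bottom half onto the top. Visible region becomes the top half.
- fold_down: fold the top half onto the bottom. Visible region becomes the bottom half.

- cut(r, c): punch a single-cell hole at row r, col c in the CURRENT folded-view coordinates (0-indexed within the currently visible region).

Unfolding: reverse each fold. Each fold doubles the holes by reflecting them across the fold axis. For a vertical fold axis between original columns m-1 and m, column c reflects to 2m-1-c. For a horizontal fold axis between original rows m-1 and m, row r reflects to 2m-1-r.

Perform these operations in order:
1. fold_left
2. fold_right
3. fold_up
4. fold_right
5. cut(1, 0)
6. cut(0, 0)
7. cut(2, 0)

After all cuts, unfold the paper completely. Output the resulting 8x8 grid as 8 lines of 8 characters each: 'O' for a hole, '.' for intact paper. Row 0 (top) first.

Op 1 fold_left: fold axis v@4; visible region now rows[0,8) x cols[0,4) = 8x4
Op 2 fold_right: fold axis v@2; visible region now rows[0,8) x cols[2,4) = 8x2
Op 3 fold_up: fold axis h@4; visible region now rows[0,4) x cols[2,4) = 4x2
Op 4 fold_right: fold axis v@3; visible region now rows[0,4) x cols[3,4) = 4x1
Op 5 cut(1, 0): punch at orig (1,3); cuts so far [(1, 3)]; region rows[0,4) x cols[3,4) = 4x1
Op 6 cut(0, 0): punch at orig (0,3); cuts so far [(0, 3), (1, 3)]; region rows[0,4) x cols[3,4) = 4x1
Op 7 cut(2, 0): punch at orig (2,3); cuts so far [(0, 3), (1, 3), (2, 3)]; region rows[0,4) x cols[3,4) = 4x1
Unfold 1 (reflect across v@3): 6 holes -> [(0, 2), (0, 3), (1, 2), (1, 3), (2, 2), (2, 3)]
Unfold 2 (reflect across h@4): 12 holes -> [(0, 2), (0, 3), (1, 2), (1, 3), (2, 2), (2, 3), (5, 2), (5, 3), (6, 2), (6, 3), (7, 2), (7, 3)]
Unfold 3 (reflect across v@2): 24 holes -> [(0, 0), (0, 1), (0, 2), (0, 3), (1, 0), (1, 1), (1, 2), (1, 3), (2, 0), (2, 1), (2, 2), (2, 3), (5, 0), (5, 1), (5, 2), (5, 3), (6, 0), (6, 1), (6, 2), (6, 3), (7, 0), (7, 1), (7, 2), (7, 3)]
Unfold 4 (reflect across v@4): 48 holes -> [(0, 0), (0, 1), (0, 2), (0, 3), (0, 4), (0, 5), (0, 6), (0, 7), (1, 0), (1, 1), (1, 2), (1, 3), (1, 4), (1, 5), (1, 6), (1, 7), (2, 0), (2, 1), (2, 2), (2, 3), (2, 4), (2, 5), (2, 6), (2, 7), (5, 0), (5, 1), (5, 2), (5, 3), (5, 4), (5, 5), (5, 6), (5, 7), (6, 0), (6, 1), (6, 2), (6, 3), (6, 4), (6, 5), (6, 6), (6, 7), (7, 0), (7, 1), (7, 2), (7, 3), (7, 4), (7, 5), (7, 6), (7, 7)]

Answer: OOOOOOOO
OOOOOOOO
OOOOOOOO
........
........
OOOOOOOO
OOOOOOOO
OOOOOOOO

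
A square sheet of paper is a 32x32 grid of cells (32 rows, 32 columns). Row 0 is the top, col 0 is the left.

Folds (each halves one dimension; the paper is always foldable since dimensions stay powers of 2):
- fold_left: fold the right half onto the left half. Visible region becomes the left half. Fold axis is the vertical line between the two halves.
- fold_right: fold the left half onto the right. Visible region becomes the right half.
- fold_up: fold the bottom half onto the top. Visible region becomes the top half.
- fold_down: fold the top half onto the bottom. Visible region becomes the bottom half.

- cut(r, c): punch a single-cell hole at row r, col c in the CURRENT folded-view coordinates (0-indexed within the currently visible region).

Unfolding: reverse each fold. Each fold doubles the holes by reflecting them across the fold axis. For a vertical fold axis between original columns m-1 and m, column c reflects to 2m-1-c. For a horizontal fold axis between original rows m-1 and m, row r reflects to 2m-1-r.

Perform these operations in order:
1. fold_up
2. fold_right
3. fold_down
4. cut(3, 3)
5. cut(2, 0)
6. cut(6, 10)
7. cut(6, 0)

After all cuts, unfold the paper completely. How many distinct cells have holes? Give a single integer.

Answer: 32

Derivation:
Op 1 fold_up: fold axis h@16; visible region now rows[0,16) x cols[0,32) = 16x32
Op 2 fold_right: fold axis v@16; visible region now rows[0,16) x cols[16,32) = 16x16
Op 3 fold_down: fold axis h@8; visible region now rows[8,16) x cols[16,32) = 8x16
Op 4 cut(3, 3): punch at orig (11,19); cuts so far [(11, 19)]; region rows[8,16) x cols[16,32) = 8x16
Op 5 cut(2, 0): punch at orig (10,16); cuts so far [(10, 16), (11, 19)]; region rows[8,16) x cols[16,32) = 8x16
Op 6 cut(6, 10): punch at orig (14,26); cuts so far [(10, 16), (11, 19), (14, 26)]; region rows[8,16) x cols[16,32) = 8x16
Op 7 cut(6, 0): punch at orig (14,16); cuts so far [(10, 16), (11, 19), (14, 16), (14, 26)]; region rows[8,16) x cols[16,32) = 8x16
Unfold 1 (reflect across h@8): 8 holes -> [(1, 16), (1, 26), (4, 19), (5, 16), (10, 16), (11, 19), (14, 16), (14, 26)]
Unfold 2 (reflect across v@16): 16 holes -> [(1, 5), (1, 15), (1, 16), (1, 26), (4, 12), (4, 19), (5, 15), (5, 16), (10, 15), (10, 16), (11, 12), (11, 19), (14, 5), (14, 15), (14, 16), (14, 26)]
Unfold 3 (reflect across h@16): 32 holes -> [(1, 5), (1, 15), (1, 16), (1, 26), (4, 12), (4, 19), (5, 15), (5, 16), (10, 15), (10, 16), (11, 12), (11, 19), (14, 5), (14, 15), (14, 16), (14, 26), (17, 5), (17, 15), (17, 16), (17, 26), (20, 12), (20, 19), (21, 15), (21, 16), (26, 15), (26, 16), (27, 12), (27, 19), (30, 5), (30, 15), (30, 16), (30, 26)]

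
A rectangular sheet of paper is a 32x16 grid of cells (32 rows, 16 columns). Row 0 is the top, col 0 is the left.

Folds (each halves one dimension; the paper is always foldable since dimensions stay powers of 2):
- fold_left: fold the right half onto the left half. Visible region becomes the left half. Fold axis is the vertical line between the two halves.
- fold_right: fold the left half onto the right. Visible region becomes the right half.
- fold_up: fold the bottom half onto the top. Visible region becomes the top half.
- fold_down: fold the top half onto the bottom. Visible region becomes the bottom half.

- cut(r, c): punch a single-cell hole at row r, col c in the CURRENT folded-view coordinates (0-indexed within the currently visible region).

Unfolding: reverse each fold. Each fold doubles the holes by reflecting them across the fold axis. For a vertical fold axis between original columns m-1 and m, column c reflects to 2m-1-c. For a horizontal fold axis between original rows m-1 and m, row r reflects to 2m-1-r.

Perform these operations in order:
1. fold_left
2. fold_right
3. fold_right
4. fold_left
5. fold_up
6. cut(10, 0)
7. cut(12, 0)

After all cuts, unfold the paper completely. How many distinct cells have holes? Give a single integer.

Answer: 64

Derivation:
Op 1 fold_left: fold axis v@8; visible region now rows[0,32) x cols[0,8) = 32x8
Op 2 fold_right: fold axis v@4; visible region now rows[0,32) x cols[4,8) = 32x4
Op 3 fold_right: fold axis v@6; visible region now rows[0,32) x cols[6,8) = 32x2
Op 4 fold_left: fold axis v@7; visible region now rows[0,32) x cols[6,7) = 32x1
Op 5 fold_up: fold axis h@16; visible region now rows[0,16) x cols[6,7) = 16x1
Op 6 cut(10, 0): punch at orig (10,6); cuts so far [(10, 6)]; region rows[0,16) x cols[6,7) = 16x1
Op 7 cut(12, 0): punch at orig (12,6); cuts so far [(10, 6), (12, 6)]; region rows[0,16) x cols[6,7) = 16x1
Unfold 1 (reflect across h@16): 4 holes -> [(10, 6), (12, 6), (19, 6), (21, 6)]
Unfold 2 (reflect across v@7): 8 holes -> [(10, 6), (10, 7), (12, 6), (12, 7), (19, 6), (19, 7), (21, 6), (21, 7)]
Unfold 3 (reflect across v@6): 16 holes -> [(10, 4), (10, 5), (10, 6), (10, 7), (12, 4), (12, 5), (12, 6), (12, 7), (19, 4), (19, 5), (19, 6), (19, 7), (21, 4), (21, 5), (21, 6), (21, 7)]
Unfold 4 (reflect across v@4): 32 holes -> [(10, 0), (10, 1), (10, 2), (10, 3), (10, 4), (10, 5), (10, 6), (10, 7), (12, 0), (12, 1), (12, 2), (12, 3), (12, 4), (12, 5), (12, 6), (12, 7), (19, 0), (19, 1), (19, 2), (19, 3), (19, 4), (19, 5), (19, 6), (19, 7), (21, 0), (21, 1), (21, 2), (21, 3), (21, 4), (21, 5), (21, 6), (21, 7)]
Unfold 5 (reflect across v@8): 64 holes -> [(10, 0), (10, 1), (10, 2), (10, 3), (10, 4), (10, 5), (10, 6), (10, 7), (10, 8), (10, 9), (10, 10), (10, 11), (10, 12), (10, 13), (10, 14), (10, 15), (12, 0), (12, 1), (12, 2), (12, 3), (12, 4), (12, 5), (12, 6), (12, 7), (12, 8), (12, 9), (12, 10), (12, 11), (12, 12), (12, 13), (12, 14), (12, 15), (19, 0), (19, 1), (19, 2), (19, 3), (19, 4), (19, 5), (19, 6), (19, 7), (19, 8), (19, 9), (19, 10), (19, 11), (19, 12), (19, 13), (19, 14), (19, 15), (21, 0), (21, 1), (21, 2), (21, 3), (21, 4), (21, 5), (21, 6), (21, 7), (21, 8), (21, 9), (21, 10), (21, 11), (21, 12), (21, 13), (21, 14), (21, 15)]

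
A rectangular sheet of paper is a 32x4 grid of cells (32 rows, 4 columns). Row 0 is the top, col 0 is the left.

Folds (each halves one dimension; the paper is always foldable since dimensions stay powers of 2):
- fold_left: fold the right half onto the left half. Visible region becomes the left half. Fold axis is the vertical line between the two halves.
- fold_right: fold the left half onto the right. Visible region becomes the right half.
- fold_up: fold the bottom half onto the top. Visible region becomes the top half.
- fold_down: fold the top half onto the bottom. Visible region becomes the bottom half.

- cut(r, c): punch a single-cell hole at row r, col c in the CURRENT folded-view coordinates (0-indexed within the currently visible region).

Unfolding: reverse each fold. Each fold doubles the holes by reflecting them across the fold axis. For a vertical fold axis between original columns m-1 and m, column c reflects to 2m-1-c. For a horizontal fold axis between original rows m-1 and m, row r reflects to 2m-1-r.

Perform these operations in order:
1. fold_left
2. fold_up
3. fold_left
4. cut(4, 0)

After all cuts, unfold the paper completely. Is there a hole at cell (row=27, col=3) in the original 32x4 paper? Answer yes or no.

Answer: yes

Derivation:
Op 1 fold_left: fold axis v@2; visible region now rows[0,32) x cols[0,2) = 32x2
Op 2 fold_up: fold axis h@16; visible region now rows[0,16) x cols[0,2) = 16x2
Op 3 fold_left: fold axis v@1; visible region now rows[0,16) x cols[0,1) = 16x1
Op 4 cut(4, 0): punch at orig (4,0); cuts so far [(4, 0)]; region rows[0,16) x cols[0,1) = 16x1
Unfold 1 (reflect across v@1): 2 holes -> [(4, 0), (4, 1)]
Unfold 2 (reflect across h@16): 4 holes -> [(4, 0), (4, 1), (27, 0), (27, 1)]
Unfold 3 (reflect across v@2): 8 holes -> [(4, 0), (4, 1), (4, 2), (4, 3), (27, 0), (27, 1), (27, 2), (27, 3)]
Holes: [(4, 0), (4, 1), (4, 2), (4, 3), (27, 0), (27, 1), (27, 2), (27, 3)]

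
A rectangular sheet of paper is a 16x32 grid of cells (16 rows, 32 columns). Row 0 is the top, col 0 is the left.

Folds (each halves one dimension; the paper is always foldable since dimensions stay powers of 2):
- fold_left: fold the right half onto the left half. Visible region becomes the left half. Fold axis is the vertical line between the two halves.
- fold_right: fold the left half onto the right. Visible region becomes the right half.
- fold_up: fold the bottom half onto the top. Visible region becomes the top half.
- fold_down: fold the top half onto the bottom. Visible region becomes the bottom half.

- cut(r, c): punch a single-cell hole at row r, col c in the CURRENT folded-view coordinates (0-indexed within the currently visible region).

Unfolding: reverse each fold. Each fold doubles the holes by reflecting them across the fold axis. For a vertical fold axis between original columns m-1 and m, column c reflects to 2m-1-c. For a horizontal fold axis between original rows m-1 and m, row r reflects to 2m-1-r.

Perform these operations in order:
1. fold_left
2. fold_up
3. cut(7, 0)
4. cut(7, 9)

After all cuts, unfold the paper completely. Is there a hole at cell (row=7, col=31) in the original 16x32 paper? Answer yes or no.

Answer: yes

Derivation:
Op 1 fold_left: fold axis v@16; visible region now rows[0,16) x cols[0,16) = 16x16
Op 2 fold_up: fold axis h@8; visible region now rows[0,8) x cols[0,16) = 8x16
Op 3 cut(7, 0): punch at orig (7,0); cuts so far [(7, 0)]; region rows[0,8) x cols[0,16) = 8x16
Op 4 cut(7, 9): punch at orig (7,9); cuts so far [(7, 0), (7, 9)]; region rows[0,8) x cols[0,16) = 8x16
Unfold 1 (reflect across h@8): 4 holes -> [(7, 0), (7, 9), (8, 0), (8, 9)]
Unfold 2 (reflect across v@16): 8 holes -> [(7, 0), (7, 9), (7, 22), (7, 31), (8, 0), (8, 9), (8, 22), (8, 31)]
Holes: [(7, 0), (7, 9), (7, 22), (7, 31), (8, 0), (8, 9), (8, 22), (8, 31)]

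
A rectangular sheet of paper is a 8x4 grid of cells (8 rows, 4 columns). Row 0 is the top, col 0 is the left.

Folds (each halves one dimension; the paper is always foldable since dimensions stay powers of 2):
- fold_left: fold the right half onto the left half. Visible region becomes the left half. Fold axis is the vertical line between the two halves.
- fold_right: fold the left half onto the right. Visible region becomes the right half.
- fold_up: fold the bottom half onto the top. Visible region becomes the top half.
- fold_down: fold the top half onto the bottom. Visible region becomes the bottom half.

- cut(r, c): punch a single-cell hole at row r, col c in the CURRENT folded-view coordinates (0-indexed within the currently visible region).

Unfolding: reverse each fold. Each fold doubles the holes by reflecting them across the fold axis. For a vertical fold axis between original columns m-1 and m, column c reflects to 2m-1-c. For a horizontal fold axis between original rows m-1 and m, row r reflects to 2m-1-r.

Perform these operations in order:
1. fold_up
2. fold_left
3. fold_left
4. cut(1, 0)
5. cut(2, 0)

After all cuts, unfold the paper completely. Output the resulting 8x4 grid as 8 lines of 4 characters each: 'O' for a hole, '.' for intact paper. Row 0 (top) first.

Answer: ....
OOOO
OOOO
....
....
OOOO
OOOO
....

Derivation:
Op 1 fold_up: fold axis h@4; visible region now rows[0,4) x cols[0,4) = 4x4
Op 2 fold_left: fold axis v@2; visible region now rows[0,4) x cols[0,2) = 4x2
Op 3 fold_left: fold axis v@1; visible region now rows[0,4) x cols[0,1) = 4x1
Op 4 cut(1, 0): punch at orig (1,0); cuts so far [(1, 0)]; region rows[0,4) x cols[0,1) = 4x1
Op 5 cut(2, 0): punch at orig (2,0); cuts so far [(1, 0), (2, 0)]; region rows[0,4) x cols[0,1) = 4x1
Unfold 1 (reflect across v@1): 4 holes -> [(1, 0), (1, 1), (2, 0), (2, 1)]
Unfold 2 (reflect across v@2): 8 holes -> [(1, 0), (1, 1), (1, 2), (1, 3), (2, 0), (2, 1), (2, 2), (2, 3)]
Unfold 3 (reflect across h@4): 16 holes -> [(1, 0), (1, 1), (1, 2), (1, 3), (2, 0), (2, 1), (2, 2), (2, 3), (5, 0), (5, 1), (5, 2), (5, 3), (6, 0), (6, 1), (6, 2), (6, 3)]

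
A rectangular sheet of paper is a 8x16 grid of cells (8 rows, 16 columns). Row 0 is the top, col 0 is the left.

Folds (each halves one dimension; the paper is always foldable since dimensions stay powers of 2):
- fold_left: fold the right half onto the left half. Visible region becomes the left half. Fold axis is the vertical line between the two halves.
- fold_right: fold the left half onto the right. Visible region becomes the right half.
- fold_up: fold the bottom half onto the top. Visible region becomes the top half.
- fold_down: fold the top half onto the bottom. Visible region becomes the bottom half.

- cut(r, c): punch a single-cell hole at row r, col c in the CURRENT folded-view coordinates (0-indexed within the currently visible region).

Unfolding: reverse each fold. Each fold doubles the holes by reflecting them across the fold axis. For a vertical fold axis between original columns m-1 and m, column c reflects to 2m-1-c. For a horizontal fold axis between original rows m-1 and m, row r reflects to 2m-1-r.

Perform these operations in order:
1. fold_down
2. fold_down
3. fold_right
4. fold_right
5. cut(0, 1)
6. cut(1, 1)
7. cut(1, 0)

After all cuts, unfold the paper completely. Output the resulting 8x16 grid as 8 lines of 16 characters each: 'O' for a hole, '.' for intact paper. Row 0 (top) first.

Op 1 fold_down: fold axis h@4; visible region now rows[4,8) x cols[0,16) = 4x16
Op 2 fold_down: fold axis h@6; visible region now rows[6,8) x cols[0,16) = 2x16
Op 3 fold_right: fold axis v@8; visible region now rows[6,8) x cols[8,16) = 2x8
Op 4 fold_right: fold axis v@12; visible region now rows[6,8) x cols[12,16) = 2x4
Op 5 cut(0, 1): punch at orig (6,13); cuts so far [(6, 13)]; region rows[6,8) x cols[12,16) = 2x4
Op 6 cut(1, 1): punch at orig (7,13); cuts so far [(6, 13), (7, 13)]; region rows[6,8) x cols[12,16) = 2x4
Op 7 cut(1, 0): punch at orig (7,12); cuts so far [(6, 13), (7, 12), (7, 13)]; region rows[6,8) x cols[12,16) = 2x4
Unfold 1 (reflect across v@12): 6 holes -> [(6, 10), (6, 13), (7, 10), (7, 11), (7, 12), (7, 13)]
Unfold 2 (reflect across v@8): 12 holes -> [(6, 2), (6, 5), (6, 10), (6, 13), (7, 2), (7, 3), (7, 4), (7, 5), (7, 10), (7, 11), (7, 12), (7, 13)]
Unfold 3 (reflect across h@6): 24 holes -> [(4, 2), (4, 3), (4, 4), (4, 5), (4, 10), (4, 11), (4, 12), (4, 13), (5, 2), (5, 5), (5, 10), (5, 13), (6, 2), (6, 5), (6, 10), (6, 13), (7, 2), (7, 3), (7, 4), (7, 5), (7, 10), (7, 11), (7, 12), (7, 13)]
Unfold 4 (reflect across h@4): 48 holes -> [(0, 2), (0, 3), (0, 4), (0, 5), (0, 10), (0, 11), (0, 12), (0, 13), (1, 2), (1, 5), (1, 10), (1, 13), (2, 2), (2, 5), (2, 10), (2, 13), (3, 2), (3, 3), (3, 4), (3, 5), (3, 10), (3, 11), (3, 12), (3, 13), (4, 2), (4, 3), (4, 4), (4, 5), (4, 10), (4, 11), (4, 12), (4, 13), (5, 2), (5, 5), (5, 10), (5, 13), (6, 2), (6, 5), (6, 10), (6, 13), (7, 2), (7, 3), (7, 4), (7, 5), (7, 10), (7, 11), (7, 12), (7, 13)]

Answer: ..OOOO....OOOO..
..O..O....O..O..
..O..O....O..O..
..OOOO....OOOO..
..OOOO....OOOO..
..O..O....O..O..
..O..O....O..O..
..OOOO....OOOO..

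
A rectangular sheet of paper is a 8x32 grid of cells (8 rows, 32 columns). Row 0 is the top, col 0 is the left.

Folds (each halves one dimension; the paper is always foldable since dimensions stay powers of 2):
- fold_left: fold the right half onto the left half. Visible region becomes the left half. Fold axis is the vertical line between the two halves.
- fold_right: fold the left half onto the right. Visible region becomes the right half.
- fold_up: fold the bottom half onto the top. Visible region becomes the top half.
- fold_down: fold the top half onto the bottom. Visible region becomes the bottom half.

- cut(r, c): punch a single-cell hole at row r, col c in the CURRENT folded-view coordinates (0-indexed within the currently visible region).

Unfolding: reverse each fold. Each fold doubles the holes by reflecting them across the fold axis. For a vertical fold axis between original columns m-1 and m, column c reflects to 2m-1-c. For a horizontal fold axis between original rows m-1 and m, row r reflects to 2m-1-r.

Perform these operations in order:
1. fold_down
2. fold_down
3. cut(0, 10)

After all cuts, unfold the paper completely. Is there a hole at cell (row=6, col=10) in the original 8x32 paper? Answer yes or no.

Answer: yes

Derivation:
Op 1 fold_down: fold axis h@4; visible region now rows[4,8) x cols[0,32) = 4x32
Op 2 fold_down: fold axis h@6; visible region now rows[6,8) x cols[0,32) = 2x32
Op 3 cut(0, 10): punch at orig (6,10); cuts so far [(6, 10)]; region rows[6,8) x cols[0,32) = 2x32
Unfold 1 (reflect across h@6): 2 holes -> [(5, 10), (6, 10)]
Unfold 2 (reflect across h@4): 4 holes -> [(1, 10), (2, 10), (5, 10), (6, 10)]
Holes: [(1, 10), (2, 10), (5, 10), (6, 10)]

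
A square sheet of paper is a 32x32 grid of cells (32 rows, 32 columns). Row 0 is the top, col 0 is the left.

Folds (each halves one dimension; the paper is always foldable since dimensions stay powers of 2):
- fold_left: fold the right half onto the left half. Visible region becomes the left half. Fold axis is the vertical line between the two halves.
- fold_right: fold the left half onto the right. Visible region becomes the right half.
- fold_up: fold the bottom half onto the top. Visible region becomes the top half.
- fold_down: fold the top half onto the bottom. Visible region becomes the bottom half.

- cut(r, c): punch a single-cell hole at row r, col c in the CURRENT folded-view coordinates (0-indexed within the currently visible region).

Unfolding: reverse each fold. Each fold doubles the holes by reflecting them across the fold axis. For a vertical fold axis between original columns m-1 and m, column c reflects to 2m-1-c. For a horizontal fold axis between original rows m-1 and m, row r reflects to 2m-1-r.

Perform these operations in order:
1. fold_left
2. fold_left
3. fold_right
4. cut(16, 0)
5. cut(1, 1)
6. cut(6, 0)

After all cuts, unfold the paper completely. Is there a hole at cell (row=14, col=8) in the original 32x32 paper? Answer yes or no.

Answer: no

Derivation:
Op 1 fold_left: fold axis v@16; visible region now rows[0,32) x cols[0,16) = 32x16
Op 2 fold_left: fold axis v@8; visible region now rows[0,32) x cols[0,8) = 32x8
Op 3 fold_right: fold axis v@4; visible region now rows[0,32) x cols[4,8) = 32x4
Op 4 cut(16, 0): punch at orig (16,4); cuts so far [(16, 4)]; region rows[0,32) x cols[4,8) = 32x4
Op 5 cut(1, 1): punch at orig (1,5); cuts so far [(1, 5), (16, 4)]; region rows[0,32) x cols[4,8) = 32x4
Op 6 cut(6, 0): punch at orig (6,4); cuts so far [(1, 5), (6, 4), (16, 4)]; region rows[0,32) x cols[4,8) = 32x4
Unfold 1 (reflect across v@4): 6 holes -> [(1, 2), (1, 5), (6, 3), (6, 4), (16, 3), (16, 4)]
Unfold 2 (reflect across v@8): 12 holes -> [(1, 2), (1, 5), (1, 10), (1, 13), (6, 3), (6, 4), (6, 11), (6, 12), (16, 3), (16, 4), (16, 11), (16, 12)]
Unfold 3 (reflect across v@16): 24 holes -> [(1, 2), (1, 5), (1, 10), (1, 13), (1, 18), (1, 21), (1, 26), (1, 29), (6, 3), (6, 4), (6, 11), (6, 12), (6, 19), (6, 20), (6, 27), (6, 28), (16, 3), (16, 4), (16, 11), (16, 12), (16, 19), (16, 20), (16, 27), (16, 28)]
Holes: [(1, 2), (1, 5), (1, 10), (1, 13), (1, 18), (1, 21), (1, 26), (1, 29), (6, 3), (6, 4), (6, 11), (6, 12), (6, 19), (6, 20), (6, 27), (6, 28), (16, 3), (16, 4), (16, 11), (16, 12), (16, 19), (16, 20), (16, 27), (16, 28)]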